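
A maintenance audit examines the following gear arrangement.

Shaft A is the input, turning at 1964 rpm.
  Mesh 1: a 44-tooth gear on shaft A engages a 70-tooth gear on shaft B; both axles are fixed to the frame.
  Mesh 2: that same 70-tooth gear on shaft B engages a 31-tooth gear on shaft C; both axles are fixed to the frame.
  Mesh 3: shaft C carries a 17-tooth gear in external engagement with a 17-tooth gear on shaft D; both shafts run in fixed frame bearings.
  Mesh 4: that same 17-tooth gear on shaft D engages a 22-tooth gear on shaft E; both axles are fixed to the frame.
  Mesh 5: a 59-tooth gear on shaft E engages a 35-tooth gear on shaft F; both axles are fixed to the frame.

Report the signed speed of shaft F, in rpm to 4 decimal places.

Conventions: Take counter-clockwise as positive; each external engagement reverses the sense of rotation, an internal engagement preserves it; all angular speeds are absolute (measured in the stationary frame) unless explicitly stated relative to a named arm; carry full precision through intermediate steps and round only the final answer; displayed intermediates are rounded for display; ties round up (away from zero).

recognized (6 fixed axles, 5 meshes): fixed-axis compound train
mesh 1 [44T→70T]: ω = 1964.0000×44/70 = 1234.5143 rpm, sense flips to −
mesh 2 [70T→31T]: ω = 1234.5143×70/31 = 2787.6129 rpm, sense flips to +
mesh 3 [17T→17T]: ω = 2787.6129×17/17 = 2787.6129 rpm, sense flips to −
mesh 4 [17T→22T]: ω = 2787.6129×17/22 = 2154.0645 rpm, sense flips to +
mesh 5 [59T→35T]: ω = 2154.0645×59/35 = 3631.1373 rpm, sense flips to −
signed output speed = -3631.1373 rpm

-3631.1373 rpm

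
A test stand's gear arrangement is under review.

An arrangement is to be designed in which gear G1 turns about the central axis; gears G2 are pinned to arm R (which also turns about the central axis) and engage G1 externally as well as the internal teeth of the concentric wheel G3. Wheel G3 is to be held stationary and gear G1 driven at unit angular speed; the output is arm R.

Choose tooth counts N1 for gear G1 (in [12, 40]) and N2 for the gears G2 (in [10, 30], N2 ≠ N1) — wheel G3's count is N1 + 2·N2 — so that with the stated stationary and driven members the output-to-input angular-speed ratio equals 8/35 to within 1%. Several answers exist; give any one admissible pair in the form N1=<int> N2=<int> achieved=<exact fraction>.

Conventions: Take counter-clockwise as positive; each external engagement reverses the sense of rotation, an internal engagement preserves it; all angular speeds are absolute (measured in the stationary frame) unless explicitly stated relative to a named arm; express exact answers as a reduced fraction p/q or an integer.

N1=16 N2=19 achieved=8/35

planetary set to be sized for 8/35 (Willis relation)
Willis with ω_ring = 0: ω_arm/ω_sun = N1/(N1+N3); set equal to 8/35  ⇒  N3/N1 = 1/(8/35) − 1 = 27/8
N3 = N1 + 2·N2  ⇒  N2/N1 = (N3/N1 − 1)/2 = (27/8 − 1)/2 = 19/16
smallest multiple with N1 ≥ 12 and N2 ≥ 10: k = 1  ⇒  N1 = 1·16 = 16, N2 = 1·19 = 19 (N1 ≤ 40, N2 ≤ 30, N2 ≠ N1 ✓), N3 = 16 + 2·19 = 54
check: N1/(N1+N3) with N1 = 16, N3 = 54 gives 8/35; |achieved − target| = 0 ≤ 2/875 ✓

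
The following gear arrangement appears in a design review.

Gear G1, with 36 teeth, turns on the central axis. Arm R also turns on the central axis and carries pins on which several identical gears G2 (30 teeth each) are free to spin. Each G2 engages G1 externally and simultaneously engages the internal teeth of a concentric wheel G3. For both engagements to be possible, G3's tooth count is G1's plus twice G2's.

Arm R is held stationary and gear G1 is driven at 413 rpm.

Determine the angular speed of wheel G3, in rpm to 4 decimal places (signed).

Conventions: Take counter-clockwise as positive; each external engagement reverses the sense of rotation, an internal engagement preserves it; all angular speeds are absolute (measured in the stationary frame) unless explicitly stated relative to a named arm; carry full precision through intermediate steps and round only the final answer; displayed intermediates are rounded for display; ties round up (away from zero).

-154.8750 rpm

class = planetary set [G3 = 36+2·30 = 96; Willis about the carrier]
normalise by the input: solve with ω_sun = 1, then scale by 413 rpm
ring teeth: 36 + 2·30 = 96
36(ω_sun−ω_arm) = −96(ω_ring−ω_arm),  ω_arm = 0, ω_sun = 1
ω_ring = 0 − (36/96)(1−0) = -3/8
scale: ω_ring = -3/8 × 413 rpm = -154.8750 rpm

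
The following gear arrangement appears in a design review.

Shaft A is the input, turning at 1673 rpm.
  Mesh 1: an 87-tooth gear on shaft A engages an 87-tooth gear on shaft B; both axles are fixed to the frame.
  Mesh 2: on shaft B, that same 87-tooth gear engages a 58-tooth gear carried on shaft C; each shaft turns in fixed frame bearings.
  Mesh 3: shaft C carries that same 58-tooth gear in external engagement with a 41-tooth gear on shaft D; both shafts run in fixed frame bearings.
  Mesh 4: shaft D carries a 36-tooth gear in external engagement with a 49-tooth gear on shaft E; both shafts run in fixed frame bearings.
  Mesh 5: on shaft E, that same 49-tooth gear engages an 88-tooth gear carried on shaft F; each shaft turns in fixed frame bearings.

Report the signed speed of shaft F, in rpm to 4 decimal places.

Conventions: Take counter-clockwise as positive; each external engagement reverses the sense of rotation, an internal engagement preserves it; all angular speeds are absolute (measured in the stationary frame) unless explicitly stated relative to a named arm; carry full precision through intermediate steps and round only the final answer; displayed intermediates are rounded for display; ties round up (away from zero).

-1452.2827 rpm

class = fixed-axis compound train [5 meshes; 5 ratios multiply, 5 sense flips]
mesh 1 [87T→87T]: ω = 1673.0000×87/87 = 1673.0000 rpm, sense flips to −
mesh 2 [87T→58T]: ω = 1673.0000×87/58 = 2509.5000 rpm, sense flips to +
mesh 3 [58T→41T]: ω = 2509.5000×58/41 = 3550.0244 rpm, sense flips to −
mesh 4 [36T→49T]: ω = 3550.0244×36/49 = 2608.1812 rpm, sense flips to +
mesh 5 [49T→88T]: ω = 2608.1812×49/88 = 1452.2827 rpm, sense flips to −
signed output speed = -1452.2827 rpm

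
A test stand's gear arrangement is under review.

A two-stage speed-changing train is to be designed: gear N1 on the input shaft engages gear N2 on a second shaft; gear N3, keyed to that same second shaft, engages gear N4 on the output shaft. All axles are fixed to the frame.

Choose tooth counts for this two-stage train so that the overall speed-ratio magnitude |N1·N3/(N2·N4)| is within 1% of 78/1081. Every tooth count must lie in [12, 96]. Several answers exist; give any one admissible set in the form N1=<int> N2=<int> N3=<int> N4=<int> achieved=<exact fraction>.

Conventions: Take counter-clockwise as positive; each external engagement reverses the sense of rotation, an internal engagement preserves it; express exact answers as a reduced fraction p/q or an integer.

N1=12 N2=23 N3=13 N4=94 achieved=78/1081

class = fixed-axis compound train [2-stage, 78/1081 wanted]
target = 78/1081 in lowest terms: an exact hit needs N1·N3 = k·78 and N2·N4 = k·1081 for one integer k, every count in [12, 96]; additionally prefer no 1:1 stage (N1 ≠ N2, N3 ≠ N4)
k = 1: no 1:1-free in-range split of k·78 and k·1081 into factor pairs; take k = 2
k = 2: N1·N3 = 156 = 12·13, N2·N4 = 2162 = 23·94
achieved = 12·13/(23·94) = 78/1081; |achieved − target| = 0 ≤ 39/54050 ✓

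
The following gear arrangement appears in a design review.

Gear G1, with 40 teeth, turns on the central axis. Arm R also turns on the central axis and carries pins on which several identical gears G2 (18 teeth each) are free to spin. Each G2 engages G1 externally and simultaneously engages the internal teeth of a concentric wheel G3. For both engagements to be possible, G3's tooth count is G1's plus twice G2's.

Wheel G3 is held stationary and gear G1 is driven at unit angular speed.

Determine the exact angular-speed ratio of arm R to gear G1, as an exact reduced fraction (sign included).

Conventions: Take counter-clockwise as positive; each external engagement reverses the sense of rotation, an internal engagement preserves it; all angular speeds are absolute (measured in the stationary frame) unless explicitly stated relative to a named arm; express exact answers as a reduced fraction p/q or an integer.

planetary set (40T centre, 18T on arm, 76T internal) — Willis relation
ring teeth: 40 + 2·18 = 76
40(ω_sun−ω_arm) = −76(ω_ring−ω_arm),  ω_ring = 0, ω_sun = 1
40(1−ω_arm) = −76(0−ω_arm)  ⇒  116·ω_arm = 40  ⇒  ω_arm = 10/29
ω_out/ω_in = 10/29

10/29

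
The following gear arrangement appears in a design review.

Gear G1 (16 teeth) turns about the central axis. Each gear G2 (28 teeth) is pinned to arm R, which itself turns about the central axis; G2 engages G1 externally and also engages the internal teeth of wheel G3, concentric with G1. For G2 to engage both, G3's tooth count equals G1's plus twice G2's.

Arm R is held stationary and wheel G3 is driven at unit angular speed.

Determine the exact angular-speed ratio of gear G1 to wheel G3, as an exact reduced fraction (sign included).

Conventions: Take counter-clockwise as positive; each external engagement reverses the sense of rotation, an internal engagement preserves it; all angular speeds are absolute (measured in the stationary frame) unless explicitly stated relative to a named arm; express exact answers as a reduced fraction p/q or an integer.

class = planetary set [G3 = 16+2·28 = 72; Willis about the carrier]
ring teeth: 16 + 2·28 = 72
16(ω_sun−ω_arm) = −72(ω_ring−ω_arm),  ω_arm = 0, ω_ring = 1
ω_sun = 0 − (72/16)(1−0) = -9/2
ω_out/ω_in = -9/2

-9/2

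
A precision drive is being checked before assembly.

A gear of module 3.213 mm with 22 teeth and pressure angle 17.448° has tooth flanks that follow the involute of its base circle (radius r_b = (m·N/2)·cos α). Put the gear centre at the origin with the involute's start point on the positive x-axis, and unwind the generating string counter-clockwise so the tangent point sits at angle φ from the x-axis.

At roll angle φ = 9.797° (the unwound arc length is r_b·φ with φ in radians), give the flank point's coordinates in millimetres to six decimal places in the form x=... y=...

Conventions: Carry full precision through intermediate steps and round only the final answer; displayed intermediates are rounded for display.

x=34.206152 y=0.056023

class = single-mesh tooth geometry [base-circle involute, m = 3.213, 22T]
pitch radius r_p = m·N/2 = 3.213·22/2 = 35.343000
base radius r_b = r_p·cos α = 35.343000·cos 17.448° = 33.716850
roll angle φ = 9.797° = 0.17098991 rad
x = r_b·(cos φ + φ·sin φ) = 34.206152
y = r_b·(sin φ − φ·cos φ) = 0.056023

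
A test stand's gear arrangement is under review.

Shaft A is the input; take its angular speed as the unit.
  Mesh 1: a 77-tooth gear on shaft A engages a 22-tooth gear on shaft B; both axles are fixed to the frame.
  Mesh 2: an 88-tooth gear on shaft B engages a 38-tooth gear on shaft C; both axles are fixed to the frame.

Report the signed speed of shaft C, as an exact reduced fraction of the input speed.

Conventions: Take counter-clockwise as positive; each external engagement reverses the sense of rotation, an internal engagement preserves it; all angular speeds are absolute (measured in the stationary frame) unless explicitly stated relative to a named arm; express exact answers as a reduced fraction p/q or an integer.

154/19

2-mesh fixed-axis compound train (all bearings frame-fixed)
mesh 1 [77T→22T]: |ω|/ω_in = 1×77/22 = 7/2, sense flips to −
mesh 2 [88T→38T]: |ω|/ω_in = (7/2)×88/38 = 154/19, sense flips to +
signed output speed (× input speed) = 154/19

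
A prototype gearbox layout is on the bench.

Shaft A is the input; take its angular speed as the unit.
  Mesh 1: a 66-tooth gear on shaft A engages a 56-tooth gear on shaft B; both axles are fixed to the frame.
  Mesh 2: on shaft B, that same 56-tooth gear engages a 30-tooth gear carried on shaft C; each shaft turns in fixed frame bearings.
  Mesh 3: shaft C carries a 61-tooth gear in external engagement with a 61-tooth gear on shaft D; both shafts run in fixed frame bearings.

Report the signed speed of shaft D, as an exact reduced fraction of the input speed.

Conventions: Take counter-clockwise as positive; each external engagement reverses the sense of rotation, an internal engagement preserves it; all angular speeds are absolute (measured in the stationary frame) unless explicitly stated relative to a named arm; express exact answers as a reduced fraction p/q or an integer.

-11/5

3-mesh fixed-axis compound train (all bearings frame-fixed)
mesh 1 [66T→56T]: |ω|/ω_in = 1×66/56 = 33/28, sense flips to −
mesh 2 [56T→30T]: |ω|/ω_in = (33/28)×56/30 = 11/5, sense flips to +
mesh 3 [61T→61T]: |ω|/ω_in = (11/5)×61/61 = 11/5, sense flips to −
signed output speed (× input speed) = -11/5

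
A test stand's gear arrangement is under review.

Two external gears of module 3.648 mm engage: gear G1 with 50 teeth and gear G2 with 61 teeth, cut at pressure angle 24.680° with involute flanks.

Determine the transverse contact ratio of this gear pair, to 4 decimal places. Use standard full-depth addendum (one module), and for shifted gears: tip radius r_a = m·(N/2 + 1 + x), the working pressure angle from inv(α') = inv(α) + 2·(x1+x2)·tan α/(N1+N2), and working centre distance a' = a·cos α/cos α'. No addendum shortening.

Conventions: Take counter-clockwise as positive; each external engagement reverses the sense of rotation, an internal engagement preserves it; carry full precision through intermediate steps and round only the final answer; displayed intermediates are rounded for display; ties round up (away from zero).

1.5577

topology: single-mesh involute geometry — m = 3.648, 50T/61T pair
base radii: r_b1 = 82.869243, r_b2 = 101.100477
tip radii: r_a1 = 94.848000, r_a2 = 114.912000
no profile shift: α' = α, a' = a
action lengths: √(r_a1²−r_b1²) = 46.139263, √(r_a2²−r_b2²) = 54.621070
base pitch p_b = π·m·cos α = 10.413656
CR = (46.139263 + 54.621070 − 202.464000·sin 24.68000°)/10.413656 = 1.557715
contact ratio ≈ 1.5577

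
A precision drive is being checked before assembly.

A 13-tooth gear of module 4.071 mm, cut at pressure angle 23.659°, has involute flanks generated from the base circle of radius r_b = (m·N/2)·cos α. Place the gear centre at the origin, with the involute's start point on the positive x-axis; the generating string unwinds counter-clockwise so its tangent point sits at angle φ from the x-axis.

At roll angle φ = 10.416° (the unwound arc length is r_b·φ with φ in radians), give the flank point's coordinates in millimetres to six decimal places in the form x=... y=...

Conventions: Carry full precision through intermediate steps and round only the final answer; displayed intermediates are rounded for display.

topology: single-mesh involute geometry — m = 4.071, N = 13
pitch radius r_p = m·N/2 = 4.071·13/2 = 26.461500
base radius r_b = r_p·cos α = 26.461500·cos 23.659° = 24.237411
roll angle φ = 10.416° = 0.18179349 rad
x = r_b·(cos φ + φ·sin φ) = 24.634617
y = r_b·(sin φ − φ·cos φ) = 0.048380

x=24.634617 y=0.048380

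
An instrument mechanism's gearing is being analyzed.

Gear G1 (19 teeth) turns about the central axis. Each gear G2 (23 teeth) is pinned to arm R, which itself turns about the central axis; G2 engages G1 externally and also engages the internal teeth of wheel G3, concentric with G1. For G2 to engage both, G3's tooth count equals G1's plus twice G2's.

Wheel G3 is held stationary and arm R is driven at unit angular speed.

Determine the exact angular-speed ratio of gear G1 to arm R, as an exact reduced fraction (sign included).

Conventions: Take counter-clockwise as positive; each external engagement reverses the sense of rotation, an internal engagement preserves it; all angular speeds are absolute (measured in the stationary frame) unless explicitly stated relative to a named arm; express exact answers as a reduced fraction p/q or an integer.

planetary set (19T centre, 23T on arm, 65T internal) — Willis relation
ring teeth: 19 + 2·23 = 65
19(ω_sun−ω_arm) = −65(ω_ring−ω_arm),  ω_ring = 0, ω_arm = 1
ω_sun = 1 − (65/19)(0−1) = 84/19
ω_out/ω_in = 84/19

84/19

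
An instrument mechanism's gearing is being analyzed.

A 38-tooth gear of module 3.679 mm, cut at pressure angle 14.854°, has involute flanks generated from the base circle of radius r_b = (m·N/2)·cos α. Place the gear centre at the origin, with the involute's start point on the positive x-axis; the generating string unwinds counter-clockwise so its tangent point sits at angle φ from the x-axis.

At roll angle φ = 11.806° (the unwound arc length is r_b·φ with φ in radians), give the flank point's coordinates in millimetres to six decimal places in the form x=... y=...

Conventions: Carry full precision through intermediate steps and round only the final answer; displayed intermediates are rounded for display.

x=68.984215 y=0.196199

single-mesh involute tooth geometry (38T wheel at module 3.679)
pitch radius r_p = m·N/2 = 3.679·38/2 = 69.901000
base radius r_b = r_p·cos α = 69.901000·cos 14.854° = 67.565063
roll angle φ = 11.806° = 0.20605357 rad
x = r_b·(cos φ + φ·sin φ) = 68.984215
y = r_b·(sin φ − φ·cos φ) = 0.196199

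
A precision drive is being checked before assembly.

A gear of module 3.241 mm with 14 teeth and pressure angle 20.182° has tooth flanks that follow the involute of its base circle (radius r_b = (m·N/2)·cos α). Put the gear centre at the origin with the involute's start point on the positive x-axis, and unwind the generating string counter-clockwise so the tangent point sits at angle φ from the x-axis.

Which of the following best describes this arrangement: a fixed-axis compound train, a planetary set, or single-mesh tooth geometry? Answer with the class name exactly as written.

single-mesh tooth geometry

topology: single-mesh involute geometry — m = 3.241, N = 14
classification: single-mesh tooth geometry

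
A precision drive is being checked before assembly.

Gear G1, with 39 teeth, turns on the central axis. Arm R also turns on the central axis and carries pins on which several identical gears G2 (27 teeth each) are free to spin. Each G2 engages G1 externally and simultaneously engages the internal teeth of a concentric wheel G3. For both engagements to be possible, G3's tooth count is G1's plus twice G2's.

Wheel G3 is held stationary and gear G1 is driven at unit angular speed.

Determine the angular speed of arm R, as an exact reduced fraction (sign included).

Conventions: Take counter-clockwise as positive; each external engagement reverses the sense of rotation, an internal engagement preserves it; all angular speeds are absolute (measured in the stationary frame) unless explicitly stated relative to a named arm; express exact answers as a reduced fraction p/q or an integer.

topology: planetary set — G1 39T / G2 27T / G3 93T, arm = carrier (Willis)
ring teeth: 39 + 2·27 = 93
39(ω_sun−ω_arm) = −93(ω_ring−ω_arm),  ω_ring = 0, ω_sun = 1
39(1−ω_arm) = −93(0−ω_arm)  ⇒  132·ω_arm = 39  ⇒  ω_arm = 13/44
exact speed ratio = 13/44

13/44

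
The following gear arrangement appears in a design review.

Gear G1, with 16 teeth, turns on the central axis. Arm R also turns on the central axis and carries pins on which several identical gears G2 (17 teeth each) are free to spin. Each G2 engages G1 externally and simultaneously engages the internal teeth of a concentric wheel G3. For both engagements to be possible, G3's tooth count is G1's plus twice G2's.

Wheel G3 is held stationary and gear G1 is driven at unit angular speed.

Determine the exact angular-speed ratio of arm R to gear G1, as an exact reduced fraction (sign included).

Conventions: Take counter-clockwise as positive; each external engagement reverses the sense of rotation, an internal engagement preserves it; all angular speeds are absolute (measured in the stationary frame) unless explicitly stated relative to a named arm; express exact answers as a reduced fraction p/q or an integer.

class = planetary set [G3 = 16+2·17 = 50; Willis about the carrier]
ring teeth: 16 + 2·17 = 50
16(ω_sun−ω_arm) = −50(ω_ring−ω_arm),  ω_ring = 0, ω_sun = 1
16(1−ω_arm) = −50(0−ω_arm)  ⇒  66·ω_arm = 16  ⇒  ω_arm = 8/33
ω_out/ω_in = 8/33

8/33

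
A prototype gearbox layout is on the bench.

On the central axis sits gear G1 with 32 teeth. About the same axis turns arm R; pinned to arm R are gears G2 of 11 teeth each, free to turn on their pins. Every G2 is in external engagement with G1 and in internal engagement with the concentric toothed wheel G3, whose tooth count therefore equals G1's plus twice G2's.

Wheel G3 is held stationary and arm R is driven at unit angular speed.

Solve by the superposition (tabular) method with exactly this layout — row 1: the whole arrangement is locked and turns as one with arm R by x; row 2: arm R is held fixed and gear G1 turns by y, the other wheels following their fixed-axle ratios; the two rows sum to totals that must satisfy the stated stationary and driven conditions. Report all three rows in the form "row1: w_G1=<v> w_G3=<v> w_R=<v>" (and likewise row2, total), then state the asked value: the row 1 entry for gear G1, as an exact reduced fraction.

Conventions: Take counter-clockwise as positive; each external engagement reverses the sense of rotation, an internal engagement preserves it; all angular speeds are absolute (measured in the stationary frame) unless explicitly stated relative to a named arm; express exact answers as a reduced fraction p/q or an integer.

recognized (axles ride arm R): planetary set, 32/11/54 teeth
row 1 (train locked, turned with arm): all members turn x
superposition row 2 [arm held]: sun y, ring −(32/54)·y, arm 0
boundary: total ω_ring = x − (32/54)·y = 0 and total ω_arm = x = 1  ⇒  y = 27/16, x = 1
row 2 ring = −(32/54)·27/16 = -1
totals (row 1 + row 2): sun 1 + 27/16 = 43/16, ring 1 + (-1) = 0, arm 1 + 0 = 1
asked cell (row1, sun) = 1

row1: w_G1=1 w_G3=1 w_R=1
row2: w_G1=27/16 w_G3=-1 w_R=0
total: w_G1=43/16 w_G3=0 w_R=1
asked value: 1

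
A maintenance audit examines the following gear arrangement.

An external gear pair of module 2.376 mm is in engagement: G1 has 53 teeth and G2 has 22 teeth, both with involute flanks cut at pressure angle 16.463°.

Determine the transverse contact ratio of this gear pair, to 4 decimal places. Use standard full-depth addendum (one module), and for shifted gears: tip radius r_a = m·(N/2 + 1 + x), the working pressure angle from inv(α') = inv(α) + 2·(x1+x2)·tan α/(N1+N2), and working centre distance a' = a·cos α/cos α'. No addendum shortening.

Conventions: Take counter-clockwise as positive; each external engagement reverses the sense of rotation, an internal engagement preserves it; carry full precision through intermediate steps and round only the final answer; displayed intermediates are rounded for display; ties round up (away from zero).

recognized (one external pair, fixed centres): single-mesh tooth geometry, m = 2.376, N1 = 53, N2 = 22
base radii: r_b1 = 60.382661, r_b2 = 25.064501
tip radii: r_a1 = 65.340000, r_a2 = 28.512000
no profile shift: α' = α, a' = a
action lengths: √(r_a1²−r_b1²) = 24.964972, √(r_a2²−r_b2²) = 13.590619
base pitch p_b = π·m·cos α = 7.158405
CR = (24.964972 + 13.590619 − 89.100000·sin 16.46300°)/7.158405 = 1.858654
contact ratio ≈ 1.8587

1.8587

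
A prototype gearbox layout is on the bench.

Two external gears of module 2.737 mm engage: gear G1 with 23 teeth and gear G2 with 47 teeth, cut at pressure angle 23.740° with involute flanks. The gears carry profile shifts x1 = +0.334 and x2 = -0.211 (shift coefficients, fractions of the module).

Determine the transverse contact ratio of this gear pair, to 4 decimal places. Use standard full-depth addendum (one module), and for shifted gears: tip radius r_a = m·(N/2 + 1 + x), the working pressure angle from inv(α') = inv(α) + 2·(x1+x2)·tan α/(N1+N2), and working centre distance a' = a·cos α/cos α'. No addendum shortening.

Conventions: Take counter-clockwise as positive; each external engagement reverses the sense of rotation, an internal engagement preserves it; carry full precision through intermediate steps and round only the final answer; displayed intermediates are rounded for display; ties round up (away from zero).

recognized (one external pair, fixed centres): single-mesh tooth geometry, m = 2.737, N1 = 23, N2 = 47
base radii: r_b1 = 28.812099, r_b2 = 58.876897
tip radii: r_a1 = 35.126658, r_a2 = 66.478993
inv(α') = inv(23.740°) + 2·(+0.334-0.211)·tan α/(23+47) = 0.02700665  ⇒  α' = 24.18822°
a' = a·cos α / cos α' = 95.7950·cos 23.740°/cos 24.18822° = 96.128675
action lengths: √(r_a1²−r_b1²) = 20.093409, √(r_a2²−r_b2²) = 30.870172
base pitch p_b = π·m·cos α = 7.870946
CR = (20.093409 + 30.870172 − 96.128675·sin 24.18822°)/7.870946 = 1.470757
contact ratio ≈ 1.4708

1.4708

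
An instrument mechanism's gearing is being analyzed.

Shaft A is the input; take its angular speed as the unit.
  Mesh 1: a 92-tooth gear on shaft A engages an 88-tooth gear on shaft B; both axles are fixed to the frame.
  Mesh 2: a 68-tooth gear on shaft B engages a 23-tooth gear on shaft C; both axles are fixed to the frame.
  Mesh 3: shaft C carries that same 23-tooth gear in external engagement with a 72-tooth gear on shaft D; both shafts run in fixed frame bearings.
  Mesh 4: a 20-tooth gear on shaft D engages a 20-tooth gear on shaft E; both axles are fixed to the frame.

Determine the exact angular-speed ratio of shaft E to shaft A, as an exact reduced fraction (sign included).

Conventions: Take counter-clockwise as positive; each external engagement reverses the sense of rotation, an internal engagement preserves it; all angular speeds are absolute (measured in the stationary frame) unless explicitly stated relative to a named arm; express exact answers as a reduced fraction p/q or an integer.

391/396

class = fixed-axis compound train [4 meshes; 4 ratios multiply, 4 sense flips]
mesh 1 [92T→88T]: running ratio 23/22, sense −
mesh 2 [68T→23T]: running ratio 34/11, sense +
mesh 3 [23T→72T]: running ratio 391/396, sense −
mesh 4 [20T→20T]: running ratio 391/396, sense +
ω_out/ω_in = 391/396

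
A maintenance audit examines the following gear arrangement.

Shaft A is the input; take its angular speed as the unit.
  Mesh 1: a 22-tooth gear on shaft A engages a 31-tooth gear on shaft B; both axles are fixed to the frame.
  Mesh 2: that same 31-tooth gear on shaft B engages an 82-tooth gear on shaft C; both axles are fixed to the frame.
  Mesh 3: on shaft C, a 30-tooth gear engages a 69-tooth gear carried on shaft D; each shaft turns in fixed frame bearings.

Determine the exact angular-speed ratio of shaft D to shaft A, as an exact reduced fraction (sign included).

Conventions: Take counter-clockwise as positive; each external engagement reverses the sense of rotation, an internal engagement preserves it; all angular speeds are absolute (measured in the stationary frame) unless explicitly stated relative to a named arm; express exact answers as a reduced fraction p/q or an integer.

class = fixed-axis compound train [3 meshes; 3 ratios multiply, 3 sense flips]
mesh 1 [22T→31T]: running ratio 22/31, sense −
mesh 2 [31T→82T]: running ratio 11/41, sense +
mesh 3 [30T→69T]: running ratio 110/943, sense −
ω_out/ω_in = -110/943

-110/943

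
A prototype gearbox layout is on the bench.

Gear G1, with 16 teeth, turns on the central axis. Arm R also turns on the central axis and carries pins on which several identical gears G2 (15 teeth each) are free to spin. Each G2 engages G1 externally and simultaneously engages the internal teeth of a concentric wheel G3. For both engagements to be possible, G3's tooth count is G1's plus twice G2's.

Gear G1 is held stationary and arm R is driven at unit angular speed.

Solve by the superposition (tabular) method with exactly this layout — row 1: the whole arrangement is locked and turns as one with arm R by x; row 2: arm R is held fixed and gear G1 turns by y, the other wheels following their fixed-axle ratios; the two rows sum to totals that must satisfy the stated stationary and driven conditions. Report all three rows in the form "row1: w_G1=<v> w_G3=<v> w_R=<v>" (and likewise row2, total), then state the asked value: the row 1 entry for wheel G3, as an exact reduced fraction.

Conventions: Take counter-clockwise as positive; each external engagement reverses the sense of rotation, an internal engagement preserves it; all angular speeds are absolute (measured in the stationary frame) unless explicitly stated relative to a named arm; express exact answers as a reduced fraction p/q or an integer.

row1: w_G1=1 w_G3=1 w_R=1
row2: w_G1=-1 w_G3=8/23 w_R=0
total: w_G1=0 w_G3=31/23 w_R=1
asked value: 1

recognized (axles ride arm R): planetary set, 16/15/46 teeth
row 1 — lock + rotate with arm: ω_sun = ω_ring = ω_arm = x
row 2: sun turns y, ring = −(16/46)·y, arm 0
boundary: total ω_sun = x + y = 0 and total ω_arm = x = 1  ⇒  y = -1, x = 1
row 2 ring = −(16/46)·(-1) = 8/23
totals (row 1 + row 2): sun 1 + (-1) = 0, ring 1 + 8/23 = 31/23, arm 1 + 0 = 1
asked cell (row1, ring) = 1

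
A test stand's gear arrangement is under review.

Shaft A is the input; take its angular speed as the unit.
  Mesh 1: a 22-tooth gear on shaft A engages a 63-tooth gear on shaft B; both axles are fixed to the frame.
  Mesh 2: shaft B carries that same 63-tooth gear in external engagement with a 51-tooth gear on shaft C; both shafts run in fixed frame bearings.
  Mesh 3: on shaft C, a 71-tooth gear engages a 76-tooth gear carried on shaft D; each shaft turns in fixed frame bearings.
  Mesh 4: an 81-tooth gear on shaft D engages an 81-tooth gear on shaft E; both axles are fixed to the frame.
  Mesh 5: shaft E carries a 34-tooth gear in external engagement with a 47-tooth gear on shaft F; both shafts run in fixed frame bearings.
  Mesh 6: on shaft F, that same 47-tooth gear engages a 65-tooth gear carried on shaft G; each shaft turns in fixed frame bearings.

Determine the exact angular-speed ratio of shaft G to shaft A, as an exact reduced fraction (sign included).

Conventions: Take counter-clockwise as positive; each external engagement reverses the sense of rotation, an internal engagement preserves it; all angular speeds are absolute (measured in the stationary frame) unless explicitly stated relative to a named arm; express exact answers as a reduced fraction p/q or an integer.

781/3705

class = fixed-axis compound train [6 meshes; 6 ratios multiply, 6 sense flips]
mesh 1 [22T→63T]: running ratio 22/63, sense −
mesh 2 [63T→51T]: running ratio 22/51, sense +
mesh 3 [71T→76T]: running ratio 781/1938, sense −
mesh 4 [81T→81T]: running ratio 781/1938, sense +
mesh 5 [34T→47T]: running ratio 781/2679, sense −
mesh 6 [47T→65T]: running ratio 781/3705, sense +
ω_out/ω_in = 781/3705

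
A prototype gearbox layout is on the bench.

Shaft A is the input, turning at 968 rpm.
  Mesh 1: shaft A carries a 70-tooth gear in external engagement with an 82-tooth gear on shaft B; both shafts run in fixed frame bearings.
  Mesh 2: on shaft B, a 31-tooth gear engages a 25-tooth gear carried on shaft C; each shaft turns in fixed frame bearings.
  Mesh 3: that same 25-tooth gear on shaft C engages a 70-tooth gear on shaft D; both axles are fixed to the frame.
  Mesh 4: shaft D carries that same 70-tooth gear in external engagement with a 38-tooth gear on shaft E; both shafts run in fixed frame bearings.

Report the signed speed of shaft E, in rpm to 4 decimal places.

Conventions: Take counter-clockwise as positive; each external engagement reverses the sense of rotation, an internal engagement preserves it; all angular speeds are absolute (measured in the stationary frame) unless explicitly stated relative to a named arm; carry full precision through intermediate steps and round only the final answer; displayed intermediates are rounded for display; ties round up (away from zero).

+674.1207 rpm

class = fixed-axis compound train [4 meshes; 4 ratios multiply, 4 sense flips]
mesh 1 [70T→82T]: ω = 968.0000×70/82 = 826.3415 rpm, sense flips to −
mesh 2 [31T→25T]: ω = 826.3415×31/25 = 1024.6634 rpm, sense flips to +
mesh 3 [25T→70T]: ω = 1024.6634×25/70 = 365.9512 rpm, sense flips to −
mesh 4 [70T→38T]: ω = 365.9512×70/38 = 674.1207 rpm, sense flips to +
signed output speed = +674.1207 rpm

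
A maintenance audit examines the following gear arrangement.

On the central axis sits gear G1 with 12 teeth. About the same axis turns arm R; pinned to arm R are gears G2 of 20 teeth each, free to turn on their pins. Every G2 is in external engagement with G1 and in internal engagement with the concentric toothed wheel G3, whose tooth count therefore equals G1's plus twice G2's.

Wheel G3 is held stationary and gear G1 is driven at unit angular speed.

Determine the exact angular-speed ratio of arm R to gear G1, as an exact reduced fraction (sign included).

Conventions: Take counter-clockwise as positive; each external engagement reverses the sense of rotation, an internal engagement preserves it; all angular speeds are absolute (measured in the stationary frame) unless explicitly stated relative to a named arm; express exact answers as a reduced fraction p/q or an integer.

3/16

topology: planetary set — G1 12T / G2 20T / G3 52T, arm = carrier (Willis)
ring teeth: 12 + 2·20 = 52
12(ω_sun−ω_arm) = −52(ω_ring−ω_arm),  ω_ring = 0, ω_sun = 1
12(1−ω_arm) = −52(0−ω_arm)  ⇒  64·ω_arm = 12  ⇒  ω_arm = 3/16
ω_out/ω_in = 3/16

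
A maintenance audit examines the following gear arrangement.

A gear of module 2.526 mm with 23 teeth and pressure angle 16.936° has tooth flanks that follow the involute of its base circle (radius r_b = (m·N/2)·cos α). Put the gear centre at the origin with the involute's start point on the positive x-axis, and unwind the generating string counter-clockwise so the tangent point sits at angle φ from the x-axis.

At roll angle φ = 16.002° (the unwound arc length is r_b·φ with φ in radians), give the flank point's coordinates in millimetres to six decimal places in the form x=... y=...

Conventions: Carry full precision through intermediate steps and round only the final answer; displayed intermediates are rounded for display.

topology: single-mesh involute geometry — m = 2.526, N = 23
pitch radius r_p = m·N/2 = 2.526·23/2 = 29.049000
base radius r_b = r_p·cos α = 29.049000·cos 16.936° = 27.789166
roll angle φ = 16.002° = 0.27928759 rad
x = r_b·(cos φ + φ·sin φ) = 28.851922
y = r_b·(sin φ − φ·cos φ) = 0.200225

x=28.851922 y=0.200225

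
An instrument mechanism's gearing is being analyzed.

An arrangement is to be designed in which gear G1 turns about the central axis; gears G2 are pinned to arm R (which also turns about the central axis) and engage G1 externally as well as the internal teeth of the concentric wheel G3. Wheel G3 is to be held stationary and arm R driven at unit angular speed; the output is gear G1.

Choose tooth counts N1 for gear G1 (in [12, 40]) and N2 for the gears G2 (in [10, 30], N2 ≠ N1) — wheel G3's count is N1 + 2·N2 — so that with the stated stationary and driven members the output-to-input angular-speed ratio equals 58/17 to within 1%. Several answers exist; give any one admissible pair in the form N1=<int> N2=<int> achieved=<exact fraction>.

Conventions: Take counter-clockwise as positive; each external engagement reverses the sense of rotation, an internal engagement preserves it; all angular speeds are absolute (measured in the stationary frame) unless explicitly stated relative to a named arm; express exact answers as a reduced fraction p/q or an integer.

N1=17 N2=12 achieved=58/17

class = planetary set [ratio 58/17 wanted; Willis about the carrier]
Willis with ω_ring = 0: ω_sun/ω_arm = (N1+N3)/N1; set equal to 58/17  ⇒  N3/N1 = 58/17 − 1 = 41/17
N3 = N1 + 2·N2  ⇒  N2/N1 = (N3/N1 − 1)/2 = (41/17 − 1)/2 = 12/17
smallest multiple with N1 ≥ 12 and N2 ≥ 10: k = 1  ⇒  N1 = 1·17 = 17, N2 = 1·12 = 12 (N1 ≤ 40, N2 ≤ 30, N2 ≠ N1 ✓), N3 = 17 + 2·12 = 41
check: (N1+N3)/N1 with N1 = 17, N3 = 41 gives 58/17; |achieved − target| = 0 ≤ 29/850 ✓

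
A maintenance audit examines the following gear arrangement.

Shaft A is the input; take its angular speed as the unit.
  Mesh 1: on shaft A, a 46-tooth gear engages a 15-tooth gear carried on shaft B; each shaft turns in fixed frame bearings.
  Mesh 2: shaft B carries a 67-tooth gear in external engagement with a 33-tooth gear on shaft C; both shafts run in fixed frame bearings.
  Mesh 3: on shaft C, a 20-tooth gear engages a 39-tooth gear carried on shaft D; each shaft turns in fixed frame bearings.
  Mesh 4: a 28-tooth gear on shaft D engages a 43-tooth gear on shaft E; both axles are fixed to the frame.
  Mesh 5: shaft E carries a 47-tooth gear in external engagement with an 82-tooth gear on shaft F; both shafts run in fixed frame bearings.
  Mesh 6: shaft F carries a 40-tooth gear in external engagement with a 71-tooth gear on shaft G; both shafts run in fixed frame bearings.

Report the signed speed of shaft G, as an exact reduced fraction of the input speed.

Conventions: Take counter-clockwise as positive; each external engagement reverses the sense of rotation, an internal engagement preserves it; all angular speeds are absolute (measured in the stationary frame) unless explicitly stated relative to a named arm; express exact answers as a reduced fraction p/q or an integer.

324472960/483292953

6-mesh fixed-axis compound train (all bearings frame-fixed)
mesh 1 [46T→15T]: |ω|/ω_in = 1×46/15 = 46/15, sense flips to −
mesh 2 [67T→33T]: |ω|/ω_in = (46/15)×67/33 = 3082/495, sense flips to +
mesh 3 [20T→39T]: |ω|/ω_in = (3082/495)×20/39 = 12328/3861, sense flips to −
mesh 4 [28T→43T]: |ω|/ω_in = (12328/3861)×28/43 = 345184/166023, sense flips to +
mesh 5 [47T→82T]: |ω|/ω_in = (345184/166023)×47/82 = 8111824/6806943, sense flips to −
mesh 6 [40T→71T]: |ω|/ω_in = (8111824/6806943)×40/71 = 324472960/483292953, sense flips to +
signed output speed (× input speed) = 324472960/483292953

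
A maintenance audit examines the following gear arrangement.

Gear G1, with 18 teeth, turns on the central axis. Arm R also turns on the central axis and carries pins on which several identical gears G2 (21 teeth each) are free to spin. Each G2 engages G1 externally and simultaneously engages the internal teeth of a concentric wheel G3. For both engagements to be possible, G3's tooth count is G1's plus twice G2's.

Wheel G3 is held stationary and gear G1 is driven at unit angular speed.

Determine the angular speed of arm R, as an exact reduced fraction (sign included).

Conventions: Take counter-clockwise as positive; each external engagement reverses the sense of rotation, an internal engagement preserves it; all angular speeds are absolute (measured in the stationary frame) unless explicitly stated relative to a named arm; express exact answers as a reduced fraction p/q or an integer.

3/13

topology: planetary set — G1 18T / G2 21T / G3 60T, arm = carrier (Willis)
ring teeth: 18 + 2·21 = 60
18(ω_sun−ω_arm) = −60(ω_ring−ω_arm),  ω_ring = 0, ω_sun = 1
18(1−ω_arm) = −60(0−ω_arm)  ⇒  78·ω_arm = 18  ⇒  ω_arm = 3/13
exact speed ratio = 3/13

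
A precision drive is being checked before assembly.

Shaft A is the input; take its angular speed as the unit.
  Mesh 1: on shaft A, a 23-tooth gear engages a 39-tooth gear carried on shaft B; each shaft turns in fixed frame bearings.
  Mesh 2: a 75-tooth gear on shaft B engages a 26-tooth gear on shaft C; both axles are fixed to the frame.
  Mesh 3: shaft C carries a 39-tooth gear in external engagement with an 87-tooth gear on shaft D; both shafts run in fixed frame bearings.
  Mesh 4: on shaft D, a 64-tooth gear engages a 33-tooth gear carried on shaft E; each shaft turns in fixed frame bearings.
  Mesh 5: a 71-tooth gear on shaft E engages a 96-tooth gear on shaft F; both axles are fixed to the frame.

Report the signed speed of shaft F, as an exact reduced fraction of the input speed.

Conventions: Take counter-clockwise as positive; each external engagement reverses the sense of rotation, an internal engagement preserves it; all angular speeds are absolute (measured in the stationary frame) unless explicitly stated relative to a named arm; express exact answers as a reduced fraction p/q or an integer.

5-mesh fixed-axis compound train (all bearings frame-fixed)
mesh 1 [23T→39T]: |ω|/ω_in = 1×23/39 = 23/39, sense flips to −
mesh 2 [75T→26T]: |ω|/ω_in = (23/39)×75/26 = 575/338, sense flips to +
mesh 3 [39T→87T]: |ω|/ω_in = (575/338)×39/87 = 575/754, sense flips to −
mesh 4 [64T→33T]: |ω|/ω_in = (575/754)×64/33 = 18400/12441, sense flips to +
mesh 5 [71T→96T]: |ω|/ω_in = (18400/12441)×71/96 = 40825/37323, sense flips to −
signed output speed (× input speed) = -40825/37323

-40825/37323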